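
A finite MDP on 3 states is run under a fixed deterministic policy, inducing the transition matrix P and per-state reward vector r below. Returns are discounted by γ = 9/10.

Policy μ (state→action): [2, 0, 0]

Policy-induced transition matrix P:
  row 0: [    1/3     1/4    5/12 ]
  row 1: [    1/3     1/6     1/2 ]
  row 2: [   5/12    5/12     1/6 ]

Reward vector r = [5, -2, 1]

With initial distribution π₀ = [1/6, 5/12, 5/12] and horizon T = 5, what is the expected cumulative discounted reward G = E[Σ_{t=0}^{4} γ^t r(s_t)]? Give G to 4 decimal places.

t=0: π = [0.1667, 0.4167, 0.4167], E[r] = 0.4167, γ^t·E[r] = 0.416667, running G = 0.416667
t=1: π = [0.3681, 0.2847, 0.3472], E[r] = 1.6181, γ^t·E[r] = 1.456250, running G = 1.872917
t=2: π = [0.3623, 0.2841, 0.3536], E[r] = 1.5966, γ^t·E[r] = 1.293281, running G = 3.166198
t=3: π = [0.3628, 0.2853, 0.3519], E[r] = 1.5954, γ^t·E[r] = 1.163074, running G = 4.329272
t=4: π = [0.3627, 0.2849, 0.3525], E[r] = 1.5960, γ^t·E[r] = 1.047128, running G = 5.376400

G = 5.3764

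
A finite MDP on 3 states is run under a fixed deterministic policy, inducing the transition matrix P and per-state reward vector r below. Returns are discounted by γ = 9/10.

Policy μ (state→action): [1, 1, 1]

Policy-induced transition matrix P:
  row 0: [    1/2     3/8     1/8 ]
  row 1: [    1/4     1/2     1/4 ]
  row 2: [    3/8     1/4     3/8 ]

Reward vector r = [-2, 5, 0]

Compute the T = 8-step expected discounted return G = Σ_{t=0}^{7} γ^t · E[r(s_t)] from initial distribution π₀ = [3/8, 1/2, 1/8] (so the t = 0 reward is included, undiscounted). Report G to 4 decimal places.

t=0: π = [0.3750, 0.5000, 0.1250], E[r] = 1.7500, γ^t·E[r] = 1.750000, running G = 1.750000
t=1: π = [0.3594, 0.4219, 0.2188], E[r] = 1.3906, γ^t·E[r] = 1.251563, running G = 3.001563
t=2: π = [0.3672, 0.4004, 0.2324], E[r] = 1.2676, γ^t·E[r] = 1.026738, running G = 4.028301
t=3: π = [0.3708, 0.3960, 0.2332], E[r] = 1.2383, γ^t·E[r] = 0.902707, running G = 4.931008
t=4: π = [0.3719, 0.3954, 0.2328], E[r] = 1.2331, γ^t·E[r] = 0.809012, running G = 5.740020
t=5: π = [0.3721, 0.3953, 0.2326], E[r] = 1.2325, γ^t·E[r] = 0.727767, running G = 6.467787
t=6: π = [0.3721, 0.3953, 0.2326], E[r] = 1.2325, γ^t·E[r] = 0.655004, running G = 7.122790
t=7: π = [0.3721, 0.3953, 0.2326], E[r] = 1.2325, γ^t·E[r] = 0.589521, running G = 7.712311

G = 7.7123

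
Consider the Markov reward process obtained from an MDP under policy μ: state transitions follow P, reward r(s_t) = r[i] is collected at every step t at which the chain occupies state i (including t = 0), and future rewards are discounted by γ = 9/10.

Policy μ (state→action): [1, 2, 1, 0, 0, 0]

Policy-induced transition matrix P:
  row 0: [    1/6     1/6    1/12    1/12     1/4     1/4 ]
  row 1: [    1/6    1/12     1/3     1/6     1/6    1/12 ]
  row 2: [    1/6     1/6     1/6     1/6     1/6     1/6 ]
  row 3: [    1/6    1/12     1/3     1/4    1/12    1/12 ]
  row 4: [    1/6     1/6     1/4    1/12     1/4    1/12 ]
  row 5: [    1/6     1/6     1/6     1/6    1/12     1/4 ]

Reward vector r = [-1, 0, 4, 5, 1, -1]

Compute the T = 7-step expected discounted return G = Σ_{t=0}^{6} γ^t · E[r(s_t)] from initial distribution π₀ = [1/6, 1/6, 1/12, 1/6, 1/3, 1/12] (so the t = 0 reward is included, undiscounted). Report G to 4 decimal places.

G = 7.4820

t=0: π = [0.1667, 0.1667, 0.0833, 0.1667, 0.3333, 0.0833], E[r] = 1.2500, γ^t·E[r] = 1.250000, running G = 1.250000
t=1: π = [0.1667, 0.1389, 0.2361, 0.1389, 0.1875, 0.1319], E[r] = 1.5278, γ^t·E[r] = 1.375000, running G = 2.625000
t=2: π = [0.1667, 0.1435, 0.2147, 0.1487, 0.1736, 0.1528], E[r] = 1.4566, γ^t·E[r] = 1.179844, running G = 3.804844
t=3: π = [0.1667, 0.1423, 0.2160, 0.1507, 0.1699, 0.1545], E[r] = 1.4661, γ^t·E[r] = 1.068785, running G = 4.873629
t=4: π = [0.1667, 0.1422, 0.2158, 0.1512, 0.1693, 0.1549], E[r] = 1.4667, γ^t·E[r] = 0.962331, running G = 5.835960
t=5: π = [0.1667, 0.1422, 0.2158, 0.1513, 0.1692, 0.1549], E[r] = 1.4671, γ^t·E[r] = 0.866305, running G = 6.702265
t=6: π = [0.1667, 0.1422, 0.2158, 0.1513, 0.1691, 0.1549], E[r] = 1.4671, γ^t·E[r] = 0.779703, running G = 7.481968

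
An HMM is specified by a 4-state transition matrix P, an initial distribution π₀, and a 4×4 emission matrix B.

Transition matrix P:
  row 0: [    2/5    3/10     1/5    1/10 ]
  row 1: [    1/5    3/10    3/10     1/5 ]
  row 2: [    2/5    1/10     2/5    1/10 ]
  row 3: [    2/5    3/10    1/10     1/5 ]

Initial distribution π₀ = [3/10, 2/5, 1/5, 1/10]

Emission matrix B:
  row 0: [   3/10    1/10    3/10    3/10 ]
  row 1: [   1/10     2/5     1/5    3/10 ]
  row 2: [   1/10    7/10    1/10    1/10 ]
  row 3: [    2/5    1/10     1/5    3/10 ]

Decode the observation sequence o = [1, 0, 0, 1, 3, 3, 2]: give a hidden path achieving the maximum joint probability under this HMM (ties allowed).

t=0: δ = [3.000e-02, 1.600e-01, 1.400e-01, 1.000e-02]  (obs o_0=1)
t=1: δ = [1.680e-02, 4.800e-03, 5.600e-03, 1.280e-02]  ψ = [2, 1, 2, 1]  (obs o_1=0)
t=2: δ = [2.016e-03, 5.040e-04, 3.360e-04, 1.024e-03]  ψ = [0, 0, 0, 3]  (obs o_2=0)
t=3: δ = [8.064e-05, 2.419e-04, 2.822e-04, 2.048e-05]  ψ = [0, 0, 0, 3]  (obs o_3=1)
t=4: δ = [3.387e-05, 2.177e-05, 1.129e-05, 1.452e-05]  ψ = [2, 1, 2, 1]  (obs o_4=3)
t=5: δ = [4.064e-06, 3.048e-06, 6.774e-07, 1.306e-06]  ψ = [0, 0, 0, 1]  (obs o_5=3)
t=6: δ = [4.877e-07, 2.439e-07, 9.145e-08, 1.219e-07]  ψ = [0, 0, 1, 1]  (obs o_6=2)
backtrack: best end state = 0; path = [2, 0, 0, 2, 0, 0, 0]

path = [2, 0, 0, 2, 0, 0, 0]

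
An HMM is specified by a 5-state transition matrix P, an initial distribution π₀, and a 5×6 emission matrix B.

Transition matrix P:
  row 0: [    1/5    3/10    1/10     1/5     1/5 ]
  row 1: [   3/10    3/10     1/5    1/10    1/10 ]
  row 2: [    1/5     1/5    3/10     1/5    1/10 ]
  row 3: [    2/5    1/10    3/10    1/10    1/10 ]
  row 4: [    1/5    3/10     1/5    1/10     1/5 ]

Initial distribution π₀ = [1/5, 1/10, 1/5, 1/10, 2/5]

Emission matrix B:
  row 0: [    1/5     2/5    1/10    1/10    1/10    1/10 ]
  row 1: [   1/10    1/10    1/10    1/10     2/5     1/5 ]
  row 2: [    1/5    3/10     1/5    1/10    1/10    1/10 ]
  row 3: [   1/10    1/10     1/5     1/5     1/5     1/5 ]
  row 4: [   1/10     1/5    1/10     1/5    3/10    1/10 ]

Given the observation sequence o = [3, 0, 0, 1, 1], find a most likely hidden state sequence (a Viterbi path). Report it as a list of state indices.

t=0: δ = [2.000e-02, 1.000e-02, 2.000e-02, 2.000e-02, 8.000e-02]  (obs o_0=3)
t=1: δ = [3.200e-03, 2.400e-03, 3.200e-03, 8.000e-04, 1.600e-03]  ψ = [4, 4, 4, 4, 4]  (obs o_1=0)
t=2: δ = [1.440e-04, 9.600e-05, 1.920e-04, 6.400e-05, 6.400e-05]  ψ = [1, 0, 2, 0, 0]  (obs o_2=0)
t=3: δ = [1.536e-05, 4.320e-06, 1.728e-05, 3.840e-06, 5.760e-06]  ψ = [2, 0, 2, 2, 0]  (obs o_3=1)
t=4: δ = [1.382e-06, 4.608e-07, 1.555e-06, 3.456e-07, 6.144e-07]  ψ = [2, 0, 2, 2, 0]  (obs o_4=1)
backtrack: best end state = 2; path = [4, 2, 2, 2, 2]

path = [4, 2, 2, 2, 2]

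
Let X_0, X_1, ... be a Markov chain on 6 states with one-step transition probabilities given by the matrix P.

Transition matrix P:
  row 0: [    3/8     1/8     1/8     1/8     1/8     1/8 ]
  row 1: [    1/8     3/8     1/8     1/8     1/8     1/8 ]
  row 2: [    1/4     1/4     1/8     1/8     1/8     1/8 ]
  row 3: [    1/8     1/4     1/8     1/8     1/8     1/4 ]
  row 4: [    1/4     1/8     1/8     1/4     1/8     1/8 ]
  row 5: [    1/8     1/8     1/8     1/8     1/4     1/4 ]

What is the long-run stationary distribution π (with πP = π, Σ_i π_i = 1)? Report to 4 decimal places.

Balance equations π_j = Σ_i π_i·P[i][j]:
  π_0 = 3/8·π_0 + 1/8·π_1 + 1/4·π_2 + 1/8·π_3 + 1/4·π_4 + 1/8·π_5
  π_1 = 1/8·π_0 + 3/8·π_1 + 1/4·π_2 + 1/4·π_3 + 1/8·π_4 + 1/8·π_5
  π_2 = 1/8·π_0 + 1/8·π_1 + 1/8·π_2 + 1/8·π_3 + 1/8·π_4 + 1/8·π_5
  π_3 = 1/8·π_0 + 1/8·π_1 + 1/8·π_2 + 1/8·π_3 + 1/4·π_4 + 1/8·π_5
  π_4 = 1/8·π_0 + 1/8·π_1 + 1/8·π_2 + 1/8·π_3 + 1/8·π_4 + 1/4·π_5
  normalize: π_0 + π_1 + π_2 + π_3 + π_4 + π_5 = 1
Solving the linear system gives exactly π = [4543/21456, 4535/21456, 1/8, 64/447, 65/447, 73/447].

π = [0.2117, 0.2114, 0.1250, 0.1432, 0.1454, 0.1633]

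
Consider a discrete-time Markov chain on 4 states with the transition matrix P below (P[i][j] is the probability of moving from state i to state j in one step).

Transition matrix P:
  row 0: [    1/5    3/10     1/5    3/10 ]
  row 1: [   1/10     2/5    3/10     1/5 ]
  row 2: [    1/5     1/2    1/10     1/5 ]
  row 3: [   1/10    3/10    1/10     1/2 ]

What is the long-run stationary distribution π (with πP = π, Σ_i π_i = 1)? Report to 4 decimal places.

π = [0.1320, 0.3752, 0.1882, 0.3046]

Balance equations π_j = Σ_i π_i·P[i][j]:
  π_0 = 1/5·π_0 + 1/10·π_1 + 1/5·π_2 + 1/10·π_3
  π_1 = 3/10·π_0 + 2/5·π_1 + 1/2·π_2 + 3/10·π_3
  π_2 = 1/5·π_0 + 3/10·π_1 + 1/10·π_2 + 1/10·π_3
  normalize: π_0 + π_1 + π_2 + π_3 = 1
Solving the linear system gives exactly π = [101/765, 287/765, 16/85, 233/765].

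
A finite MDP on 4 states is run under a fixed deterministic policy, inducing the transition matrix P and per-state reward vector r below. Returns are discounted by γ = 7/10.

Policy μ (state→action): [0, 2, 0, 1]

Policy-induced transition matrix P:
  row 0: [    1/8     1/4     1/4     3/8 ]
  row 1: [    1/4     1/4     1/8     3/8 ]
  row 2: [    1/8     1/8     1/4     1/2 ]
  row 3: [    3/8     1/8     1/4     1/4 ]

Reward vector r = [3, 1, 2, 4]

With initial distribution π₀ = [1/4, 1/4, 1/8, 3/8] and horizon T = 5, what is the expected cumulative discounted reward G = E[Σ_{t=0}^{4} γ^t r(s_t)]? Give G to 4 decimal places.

t=0: π = [0.2500, 0.2500, 0.1250, 0.3750], E[r] = 2.7500, γ^t·E[r] = 2.750000, running G = 2.750000
t=1: π = [0.2500, 0.1875, 0.2188, 0.3438], E[r] = 2.7500, γ^t·E[r] = 1.925000, running G = 4.675000
t=2: π = [0.2344, 0.1797, 0.2266, 0.3594], E[r] = 2.7734, γ^t·E[r] = 1.358984, running G = 6.033984
t=3: π = [0.2373, 0.1768, 0.2275, 0.3584], E[r] = 2.7773, γ^t·E[r] = 0.952629, running G = 6.986613
t=4: π = [0.2367, 0.1768, 0.2279, 0.3586], E[r] = 2.7772, γ^t·E[r] = 0.666811, running G = 7.653424

G = 7.6534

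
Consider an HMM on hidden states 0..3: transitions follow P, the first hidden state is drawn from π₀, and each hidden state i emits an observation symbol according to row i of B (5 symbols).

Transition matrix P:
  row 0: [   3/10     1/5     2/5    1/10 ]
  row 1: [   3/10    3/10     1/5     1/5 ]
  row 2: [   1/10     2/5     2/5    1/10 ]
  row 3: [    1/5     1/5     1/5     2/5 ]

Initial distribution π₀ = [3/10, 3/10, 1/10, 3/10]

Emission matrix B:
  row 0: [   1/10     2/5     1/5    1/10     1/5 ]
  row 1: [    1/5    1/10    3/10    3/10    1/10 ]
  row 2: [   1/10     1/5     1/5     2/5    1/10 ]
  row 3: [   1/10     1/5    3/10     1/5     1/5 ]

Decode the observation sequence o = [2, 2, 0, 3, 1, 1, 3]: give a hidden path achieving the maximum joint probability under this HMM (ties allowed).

t=0: δ = [6.000e-02, 9.000e-02, 2.000e-02, 9.000e-02]  (obs o_0=2)
t=1: δ = [5.400e-03, 8.100e-03, 4.800e-03, 1.080e-02]  ψ = [1, 1, 0, 3]  (obs o_1=2)
t=2: δ = [2.430e-04, 4.860e-04, 2.160e-04, 4.320e-04]  ψ = [1, 1, 0, 3]  (obs o_2=0)
t=3: δ = [1.458e-05, 4.374e-05, 3.888e-05, 3.456e-05]  ψ = [1, 1, 0, 3]  (obs o_3=3)
t=4: δ = [5.249e-06, 1.555e-06, 3.110e-06, 2.765e-06]  ψ = [1, 2, 2, 3]  (obs o_4=1)
t=5: δ = [6.299e-07, 1.244e-07, 4.199e-07, 2.212e-07]  ψ = [0, 2, 0, 3]  (obs o_5=1)
t=6: δ = [1.890e-08, 5.039e-08, 1.008e-07, 1.769e-08]  ψ = [0, 2, 0, 3]  (obs o_6=3)
backtrack: best end state = 2; path = [1, 1, 1, 1, 0, 0, 2]

path = [1, 1, 1, 1, 0, 0, 2]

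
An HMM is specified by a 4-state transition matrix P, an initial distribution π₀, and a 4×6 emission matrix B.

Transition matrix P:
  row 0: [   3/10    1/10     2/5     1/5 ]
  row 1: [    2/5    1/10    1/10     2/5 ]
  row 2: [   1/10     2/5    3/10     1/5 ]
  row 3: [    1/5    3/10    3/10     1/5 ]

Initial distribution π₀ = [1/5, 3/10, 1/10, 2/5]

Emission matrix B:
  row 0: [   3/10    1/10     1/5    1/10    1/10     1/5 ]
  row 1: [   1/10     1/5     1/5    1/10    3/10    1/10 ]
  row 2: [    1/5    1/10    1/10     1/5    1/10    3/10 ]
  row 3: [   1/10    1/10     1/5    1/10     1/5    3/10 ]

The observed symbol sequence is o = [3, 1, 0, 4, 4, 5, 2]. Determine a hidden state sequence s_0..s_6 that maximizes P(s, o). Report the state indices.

t=0: δ = [2.000e-02, 3.000e-02, 2.000e-02, 4.000e-02]  (obs o_0=3)
t=1: δ = [1.200e-03, 2.400e-03, 1.200e-03, 1.200e-03]  ψ = [1, 3, 3, 1]  (obs o_1=1)
t=2: δ = [2.880e-04, 4.800e-05, 9.600e-05, 9.600e-05]  ψ = [1, 2, 0, 1]  (obs o_2=0)
t=3: δ = [8.640e-06, 1.152e-05, 1.152e-05, 1.152e-05]  ψ = [0, 2, 0, 0]  (obs o_3=4)
t=4: δ = [4.608e-07, 1.382e-06, 3.456e-07, 9.216e-07]  ψ = [1, 2, 0, 1]  (obs o_4=4)
t=5: δ = [1.106e-07, 2.765e-08, 8.294e-08, 1.659e-07]  ψ = [1, 3, 3, 1]  (obs o_5=5)
t=6: δ = [6.636e-09, 9.953e-09, 4.977e-09, 6.636e-09]  ψ = [0, 3, 3, 3]  (obs o_6=2)
backtrack: best end state = 1; path = [3, 1, 0, 2, 1, 3, 1]

path = [3, 1, 0, 2, 1, 3, 1]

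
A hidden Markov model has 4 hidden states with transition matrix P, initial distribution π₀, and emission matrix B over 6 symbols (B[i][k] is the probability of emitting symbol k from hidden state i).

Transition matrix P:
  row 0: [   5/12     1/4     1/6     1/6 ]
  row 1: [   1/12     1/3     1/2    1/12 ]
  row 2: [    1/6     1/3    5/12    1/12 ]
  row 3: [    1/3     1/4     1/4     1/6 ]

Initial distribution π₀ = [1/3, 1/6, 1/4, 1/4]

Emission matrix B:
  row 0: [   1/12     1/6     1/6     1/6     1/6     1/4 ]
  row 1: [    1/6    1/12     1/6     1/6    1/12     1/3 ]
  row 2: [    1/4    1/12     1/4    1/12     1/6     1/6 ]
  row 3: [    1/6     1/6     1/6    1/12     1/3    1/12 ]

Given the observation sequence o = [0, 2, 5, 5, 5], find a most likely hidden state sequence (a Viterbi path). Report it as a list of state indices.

t=0: δ = [2.778e-02, 2.778e-02, 6.250e-02, 4.167e-02]  (obs o_0=0)
t=1: δ = [2.315e-03, 3.472e-03, 6.510e-03, 1.157e-03]  ψ = [3, 2, 2, 3]  (obs o_1=2)
t=2: δ = [2.713e-04, 7.234e-04, 4.521e-04, 4.521e-05]  ψ = [2, 2, 2, 2]  (obs o_2=5)
t=3: δ = [2.826e-05, 8.038e-05, 6.028e-05, 5.023e-06]  ψ = [0, 1, 1, 1]  (obs o_3=5)
t=4: δ = [2.943e-06, 8.931e-06, 6.698e-06, 5.582e-07]  ψ = [0, 1, 1, 1]  (obs o_4=5)
backtrack: best end state = 1; path = [2, 2, 1, 1, 1]

path = [2, 2, 1, 1, 1]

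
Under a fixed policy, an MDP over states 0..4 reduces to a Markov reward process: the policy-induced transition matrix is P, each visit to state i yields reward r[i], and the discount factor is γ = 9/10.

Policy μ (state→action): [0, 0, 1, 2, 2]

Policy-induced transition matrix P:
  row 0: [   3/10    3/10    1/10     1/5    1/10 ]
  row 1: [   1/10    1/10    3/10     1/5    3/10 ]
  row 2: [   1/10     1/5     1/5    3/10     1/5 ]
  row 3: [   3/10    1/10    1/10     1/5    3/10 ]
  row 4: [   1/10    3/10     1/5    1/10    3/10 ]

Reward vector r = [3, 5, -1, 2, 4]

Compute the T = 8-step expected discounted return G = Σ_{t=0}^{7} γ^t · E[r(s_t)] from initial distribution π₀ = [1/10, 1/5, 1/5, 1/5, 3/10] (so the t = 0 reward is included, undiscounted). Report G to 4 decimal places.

G = 15.4747

t=0: π = [0.1000, 0.2000, 0.2000, 0.2000, 0.3000], E[r] = 2.7000, γ^t·E[r] = 2.700000, running G = 2.700000
t=1: π = [0.1600, 0.2000, 0.1900, 0.1900, 0.2600], E[r] = 2.7100, γ^t·E[r] = 2.439000, running G = 5.139000
t=2: π = [0.1700, 0.2030, 0.1850, 0.1930, 0.2490], E[r] = 2.7220, γ^t·E[r] = 2.204820, running G = 7.343820
t=3: π = [0.1726, 0.2023, 0.1840, 0.1936, 0.2475], E[r] = 2.7225, γ^t·E[r] = 1.984703, running G = 9.328523
t=4: π = [0.1732, 0.2024, 0.1836, 0.1937, 0.2471], E[r] = 2.7238, γ^t·E[r] = 1.787105, running G = 11.115627
t=5: π = [0.1734, 0.2024, 0.1836, 0.1937, 0.2470], E[r] = 2.7240, γ^t·E[r] = 1.608481, running G = 12.724108
t=6: π = [0.1734, 0.2024, 0.1835, 0.1937, 0.2470], E[r] = 2.7240, γ^t·E[r] = 1.447652, running G = 14.171760
t=7: π = [0.1734, 0.2024, 0.1835, 0.1937, 0.2470], E[r] = 2.7240, γ^t·E[r] = 1.302890, running G = 15.474650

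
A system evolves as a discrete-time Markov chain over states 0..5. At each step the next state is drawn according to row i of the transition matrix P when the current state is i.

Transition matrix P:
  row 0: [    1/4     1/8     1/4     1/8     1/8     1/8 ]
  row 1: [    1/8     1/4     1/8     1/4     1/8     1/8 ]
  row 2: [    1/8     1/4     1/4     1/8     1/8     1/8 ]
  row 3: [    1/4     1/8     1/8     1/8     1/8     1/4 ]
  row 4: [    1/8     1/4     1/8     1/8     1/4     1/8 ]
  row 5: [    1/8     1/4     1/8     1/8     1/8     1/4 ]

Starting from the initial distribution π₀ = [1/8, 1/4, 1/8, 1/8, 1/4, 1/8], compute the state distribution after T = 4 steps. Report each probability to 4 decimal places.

π = [0.1645, 0.2105, 0.1663, 0.1513, 0.1429, 0.1645]

t=0: π = [0.1250, 0.2500, 0.1250, 0.1250, 0.2500, 0.1250]
t=1: π = [0.1563, 0.2188, 0.1563, 0.1563, 0.1563, 0.1563]
t=2: π = [0.1641, 0.2109, 0.1641, 0.1523, 0.1445, 0.1641]
t=3: π = [0.1646, 0.2104, 0.1660, 0.1514, 0.1431, 0.1646]
t=4: π = [0.1645, 0.2105, 0.1663, 0.1513, 0.1429, 0.1645]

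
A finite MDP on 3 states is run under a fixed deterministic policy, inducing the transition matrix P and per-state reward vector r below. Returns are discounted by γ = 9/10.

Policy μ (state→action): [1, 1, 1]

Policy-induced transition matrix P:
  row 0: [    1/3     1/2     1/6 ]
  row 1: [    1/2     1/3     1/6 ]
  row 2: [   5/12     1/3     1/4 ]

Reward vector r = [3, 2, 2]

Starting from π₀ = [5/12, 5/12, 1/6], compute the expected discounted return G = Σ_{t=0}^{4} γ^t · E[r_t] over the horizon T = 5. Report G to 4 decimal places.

t=0: π = [0.4167, 0.4167, 0.1667], E[r] = 2.4167, γ^t·E[r] = 2.416667, running G = 2.416667
t=1: π = [0.4167, 0.4028, 0.1806], E[r] = 2.4167, γ^t·E[r] = 2.175000, running G = 4.591667
t=2: π = [0.4155, 0.4028, 0.1817], E[r] = 2.4155, γ^t·E[r] = 1.956563, running G = 6.548229
t=3: π = [0.4156, 0.4026, 0.1818], E[r] = 2.4156, γ^t·E[r] = 1.760977, running G = 8.309206
t=4: π = [0.4156, 0.4026, 0.1818], E[r] = 2.4156, γ^t·E[r] = 1.584863, running G = 9.894069

G = 9.8941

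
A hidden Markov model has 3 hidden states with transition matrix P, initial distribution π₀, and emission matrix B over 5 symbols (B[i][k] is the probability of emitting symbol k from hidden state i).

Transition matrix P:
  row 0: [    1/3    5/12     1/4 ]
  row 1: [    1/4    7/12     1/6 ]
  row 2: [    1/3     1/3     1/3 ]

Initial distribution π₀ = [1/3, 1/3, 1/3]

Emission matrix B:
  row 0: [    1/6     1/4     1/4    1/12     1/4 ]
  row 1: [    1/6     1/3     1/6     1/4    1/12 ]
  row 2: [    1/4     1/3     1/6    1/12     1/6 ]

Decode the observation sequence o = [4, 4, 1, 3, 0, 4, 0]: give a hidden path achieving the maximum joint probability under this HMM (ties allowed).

path = [0, 0, 1, 1, 1, 1, 1]

t=0: δ = [8.333e-02, 2.778e-02, 5.556e-02]  (obs o_0=4)
t=1: δ = [6.944e-03, 2.894e-03, 3.472e-03]  ψ = [0, 0, 0]  (obs o_1=4)
t=2: δ = [5.787e-04, 9.645e-04, 5.787e-04]  ψ = [0, 0, 0]  (obs o_2=1)
t=3: δ = [2.009e-05, 1.407e-04, 1.608e-05]  ψ = [1, 1, 2]  (obs o_3=3)
t=4: δ = [5.861e-06, 1.368e-05, 5.861e-06]  ψ = [1, 1, 1]  (obs o_4=0)
t=5: δ = [8.547e-07, 6.648e-07, 3.799e-07]  ψ = [1, 1, 1]  (obs o_5=4)
t=6: δ = [4.748e-08, 6.463e-08, 5.342e-08]  ψ = [0, 1, 0]  (obs o_6=0)
backtrack: best end state = 1; path = [0, 0, 1, 1, 1, 1, 1]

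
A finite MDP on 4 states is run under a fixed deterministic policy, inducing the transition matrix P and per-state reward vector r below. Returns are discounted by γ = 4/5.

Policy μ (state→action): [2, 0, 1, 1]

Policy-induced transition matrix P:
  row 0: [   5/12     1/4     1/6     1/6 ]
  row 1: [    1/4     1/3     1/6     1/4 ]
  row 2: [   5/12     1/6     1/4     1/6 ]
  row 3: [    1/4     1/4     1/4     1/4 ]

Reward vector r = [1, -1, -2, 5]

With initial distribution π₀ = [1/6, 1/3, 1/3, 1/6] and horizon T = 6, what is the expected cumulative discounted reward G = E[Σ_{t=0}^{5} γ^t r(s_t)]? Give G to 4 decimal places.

t=0: π = [0.1667, 0.3333, 0.3333, 0.1667], E[r] = 0.0000, γ^t·E[r] = 0.000000, running G = 0.000000
t=1: π = [0.3333, 0.2500, 0.2083, 0.2083], E[r] = 0.7083, γ^t·E[r] = 0.566667, running G = 0.566667
t=2: π = [0.3403, 0.2535, 0.2014, 0.2049], E[r] = 0.7083, γ^t·E[r] = 0.453333, running G = 1.020000
t=3: π = [0.3403, 0.2543, 0.2005, 0.2049], E[r] = 0.7092, γ^t·E[r] = 0.363111, running G = 1.383111
t=4: π = [0.3401, 0.2545, 0.2004, 0.2049], E[r] = 0.7094, γ^t·E[r] = 0.290578, running G = 1.673689
t=5: π = [0.3401, 0.2545, 0.2004, 0.2050], E[r] = 0.7095, γ^t·E[r] = 0.232474, running G = 1.906163

G = 1.9062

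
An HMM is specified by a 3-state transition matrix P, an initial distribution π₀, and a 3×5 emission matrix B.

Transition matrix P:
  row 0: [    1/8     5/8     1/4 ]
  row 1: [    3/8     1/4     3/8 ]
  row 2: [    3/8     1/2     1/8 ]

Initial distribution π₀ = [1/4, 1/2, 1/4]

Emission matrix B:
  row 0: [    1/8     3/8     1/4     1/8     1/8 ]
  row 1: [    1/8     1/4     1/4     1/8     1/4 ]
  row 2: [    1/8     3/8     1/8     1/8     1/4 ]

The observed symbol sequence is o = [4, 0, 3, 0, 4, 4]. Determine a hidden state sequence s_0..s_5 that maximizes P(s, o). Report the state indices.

t=0: δ = [3.125e-02, 1.250e-01, 6.250e-02]  (obs o_0=4)
t=1: δ = [5.859e-03, 3.906e-03, 5.859e-03]  ψ = [1, 1, 1]  (obs o_1=0)
t=2: δ = [2.747e-04, 4.578e-04, 1.831e-04]  ψ = [2, 0, 0]  (obs o_2=3)
t=3: δ = [2.146e-05, 2.146e-05, 2.146e-05]  ψ = [1, 0, 1]  (obs o_3=0)
t=4: δ = [1.006e-06, 3.353e-06, 2.012e-06]  ψ = [1, 0, 1]  (obs o_4=4)
t=5: δ = [1.572e-07, 2.515e-07, 3.143e-07]  ψ = [1, 2, 1]  (obs o_5=4)
backtrack: best end state = 2; path = [1, 0, 1, 0, 1, 2]

path = [1, 0, 1, 0, 1, 2]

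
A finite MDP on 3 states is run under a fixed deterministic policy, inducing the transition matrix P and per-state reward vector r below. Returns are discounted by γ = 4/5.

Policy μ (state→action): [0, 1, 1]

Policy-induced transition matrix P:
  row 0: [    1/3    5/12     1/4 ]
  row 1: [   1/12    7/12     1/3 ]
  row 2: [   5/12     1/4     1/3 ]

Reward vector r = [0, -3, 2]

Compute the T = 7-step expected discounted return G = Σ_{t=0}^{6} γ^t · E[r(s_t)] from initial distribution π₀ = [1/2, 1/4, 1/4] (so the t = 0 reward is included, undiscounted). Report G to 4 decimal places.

t=0: π = [0.5000, 0.2500, 0.2500], E[r] = -0.2500, γ^t·E[r] = -0.250000, running G = -0.250000
t=1: π = [0.2917, 0.4167, 0.2917], E[r] = -0.6667, γ^t·E[r] = -0.533333, running G = -0.783333
t=2: π = [0.2535, 0.4375, 0.3090], E[r] = -0.6944, γ^t·E[r] = -0.444444, running G = -1.227778
t=3: π = [0.2497, 0.4381, 0.3122], E[r] = -0.6898, γ^t·E[r] = -0.353185, running G = -1.580963
t=4: π = [0.2498, 0.4376, 0.3125], E[r] = -0.6879, γ^t·E[r] = -0.281758, running G = -1.862721
t=5: π = [0.2500, 0.4375, 0.3125], E[r] = -0.6875, γ^t·E[r] = -0.225291, running G = -2.088012
t=6: π = [0.2500, 0.4375, 0.3125], E[r] = -0.6875, γ^t·E[r] = -0.180223, running G = -2.268235

G = -2.2682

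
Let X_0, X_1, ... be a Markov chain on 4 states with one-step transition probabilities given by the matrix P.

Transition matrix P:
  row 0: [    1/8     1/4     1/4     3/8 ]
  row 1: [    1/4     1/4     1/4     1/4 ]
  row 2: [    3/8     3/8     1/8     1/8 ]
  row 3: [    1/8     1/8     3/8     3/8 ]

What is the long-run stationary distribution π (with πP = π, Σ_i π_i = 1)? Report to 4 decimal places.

π = [0.2192, 0.2466, 0.2534, 0.2808]

Balance equations π_j = Σ_i π_i·P[i][j]:
  π_0 = 1/8·π_0 + 1/4·π_1 + 3/8·π_2 + 1/8·π_3
  π_1 = 1/4·π_0 + 1/4·π_1 + 3/8·π_2 + 1/8·π_3
  π_2 = 1/4·π_0 + 1/4·π_1 + 1/8·π_2 + 3/8·π_3
  normalize: π_0 + π_1 + π_2 + π_3 = 1
Solving the linear system gives exactly π = [16/73, 18/73, 37/146, 41/146].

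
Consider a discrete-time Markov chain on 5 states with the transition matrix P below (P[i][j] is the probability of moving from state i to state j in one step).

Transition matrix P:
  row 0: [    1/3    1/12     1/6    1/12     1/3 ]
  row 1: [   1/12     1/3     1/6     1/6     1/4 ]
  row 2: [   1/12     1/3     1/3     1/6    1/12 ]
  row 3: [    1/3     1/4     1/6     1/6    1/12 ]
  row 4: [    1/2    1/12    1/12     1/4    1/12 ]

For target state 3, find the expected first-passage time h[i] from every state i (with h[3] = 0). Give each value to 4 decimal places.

First-step conditioning: h[3] = 0; for i ≠ 3, h[i] = 1 + Σ_k P[i][k]·h[k].
  h[0] = 1 + 1/3·h[0] + 1/12·h[1] + 1/6·h[2] + 1/3·h[4]
  h[1] = 1 + 1/12·h[0] + 1/3·h[1] + 1/6·h[2] + 1/4·h[4]
  h[2] = 1 + 1/12·h[0] + 1/3·h[1] + 1/3·h[2] + 1/12·h[4]
  h[4] = 1 + 1/2·h[0] + 1/12·h[1] + 1/12·h[2] + 1/12·h[4]
Solving the 4×4 linear system over states ≠ 3 gives exactly h = [396/59, 1788/295, 360/59, 0, 1728/295] (h[3] = 0 is the target).

h = [6.7119, 6.0610, 6.1017, 0.0000, 5.8576]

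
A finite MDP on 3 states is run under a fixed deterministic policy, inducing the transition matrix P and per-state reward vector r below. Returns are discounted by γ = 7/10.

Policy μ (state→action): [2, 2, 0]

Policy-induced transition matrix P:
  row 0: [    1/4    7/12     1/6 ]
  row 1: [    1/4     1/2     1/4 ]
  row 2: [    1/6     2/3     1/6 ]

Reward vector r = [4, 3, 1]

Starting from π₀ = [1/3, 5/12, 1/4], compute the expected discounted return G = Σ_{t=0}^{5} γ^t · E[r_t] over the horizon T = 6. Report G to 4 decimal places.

t=0: π = [0.3333, 0.4167, 0.2500], E[r] = 2.8333, γ^t·E[r] = 2.833333, running G = 2.833333
t=1: π = [0.2292, 0.5694, 0.2014], E[r] = 2.8264, γ^t·E[r] = 1.978472, running G = 4.811806
t=2: π = [0.2332, 0.5527, 0.2141], E[r] = 2.8050, γ^t·E[r] = 1.374439, running G = 6.186244
t=3: π = [0.2322, 0.5551, 0.2127], E[r] = 2.8067, γ^t·E[r] = 0.962703, running G = 7.148947
t=4: π = [0.2323, 0.5548, 0.2129], E[r] = 2.8064, γ^t·E[r] = 0.673821, running G = 7.822768
t=5: π = [0.2323, 0.5548, 0.2129], E[r] = 2.8065, γ^t·E[r] = 0.471681, running G = 8.294449

G = 8.2944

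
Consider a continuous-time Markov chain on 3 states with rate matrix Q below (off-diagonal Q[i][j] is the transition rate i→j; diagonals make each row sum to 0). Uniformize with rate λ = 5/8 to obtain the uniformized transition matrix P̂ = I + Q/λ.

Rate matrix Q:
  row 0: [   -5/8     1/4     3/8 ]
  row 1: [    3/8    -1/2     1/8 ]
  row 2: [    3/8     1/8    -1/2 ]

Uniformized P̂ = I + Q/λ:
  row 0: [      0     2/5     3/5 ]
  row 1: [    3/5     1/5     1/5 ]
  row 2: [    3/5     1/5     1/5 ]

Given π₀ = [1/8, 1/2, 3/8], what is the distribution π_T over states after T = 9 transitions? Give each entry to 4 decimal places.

π = [0.3775, 0.2742, 0.3483]

t=0: π = [0.1250, 0.5000, 0.3750]
t=1: π = [0.5250, 0.2250, 0.2500]
t=2: π = [0.2850, 0.3050, 0.4100]
t=3: π = [0.4290, 0.2570, 0.3140]
t=4: π = [0.3426, 0.2858, 0.3716]
t=5: π = [0.3944, 0.2685, 0.3370]
t=6: π = [0.3633, 0.2789, 0.3578]
t=7: π = [0.3820, 0.2727, 0.3453]
t=8: π = [0.3708, 0.2764, 0.3528]
t=9: π = [0.3775, 0.2742, 0.3483]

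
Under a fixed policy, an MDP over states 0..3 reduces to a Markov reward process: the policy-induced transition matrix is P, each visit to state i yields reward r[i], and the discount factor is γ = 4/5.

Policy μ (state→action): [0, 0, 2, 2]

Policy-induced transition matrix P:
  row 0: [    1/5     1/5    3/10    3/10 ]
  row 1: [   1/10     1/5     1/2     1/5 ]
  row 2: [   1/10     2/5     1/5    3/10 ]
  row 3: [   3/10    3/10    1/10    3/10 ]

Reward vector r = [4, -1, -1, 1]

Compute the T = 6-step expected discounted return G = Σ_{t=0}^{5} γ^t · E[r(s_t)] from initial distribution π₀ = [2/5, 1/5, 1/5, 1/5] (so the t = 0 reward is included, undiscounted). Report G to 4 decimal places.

G = 2.5384

t=0: π = [0.4000, 0.2000, 0.2000, 0.2000], E[r] = 1.4000, γ^t·E[r] = 1.400000, running G = 1.400000
t=1: π = [0.1800, 0.2600, 0.2800, 0.2800], E[r] = 0.4600, γ^t·E[r] = 0.368000, running G = 1.768000
t=2: π = [0.1740, 0.2840, 0.2680, 0.2740], E[r] = 0.4180, γ^t·E[r] = 0.267520, running G = 2.035520
t=3: π = [0.1722, 0.2810, 0.2752, 0.2716], E[r] = 0.4042, γ^t·E[r] = 0.206950, running G = 2.242470
t=4: π = [0.1715, 0.2822, 0.2744, 0.2719], E[r] = 0.4015, γ^t·E[r] = 0.164454, running G = 2.406925
t=5: π = [0.1715, 0.2821, 0.2746, 0.2718], E[r] = 0.4012, γ^t·E[r] = 0.131475, running G = 2.538400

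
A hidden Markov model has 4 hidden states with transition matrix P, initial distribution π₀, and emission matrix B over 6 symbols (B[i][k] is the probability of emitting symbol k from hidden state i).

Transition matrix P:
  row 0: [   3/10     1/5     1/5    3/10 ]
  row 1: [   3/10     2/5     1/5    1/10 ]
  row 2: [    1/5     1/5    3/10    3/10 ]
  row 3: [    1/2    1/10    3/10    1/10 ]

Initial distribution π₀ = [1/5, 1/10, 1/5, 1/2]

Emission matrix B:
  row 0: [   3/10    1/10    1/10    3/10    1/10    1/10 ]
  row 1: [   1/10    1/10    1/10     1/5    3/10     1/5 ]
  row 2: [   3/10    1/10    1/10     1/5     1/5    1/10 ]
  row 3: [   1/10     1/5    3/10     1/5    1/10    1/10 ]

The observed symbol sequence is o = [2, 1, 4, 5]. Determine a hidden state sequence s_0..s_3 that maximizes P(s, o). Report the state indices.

path = [3, 0, 1, 1]

t=0: δ = [2.000e-02, 1.000e-02, 2.000e-02, 1.500e-01]  (obs o_0=2)
t=1: δ = [7.500e-03, 1.500e-03, 4.500e-03, 3.000e-03]  ψ = [3, 3, 3, 3]  (obs o_1=1)
t=2: δ = [2.250e-04, 4.500e-04, 3.000e-04, 2.250e-04]  ψ = [0, 0, 0, 0]  (obs o_2=4)
t=3: δ = [1.350e-05, 3.600e-05, 9.000e-06, 9.000e-06]  ψ = [1, 1, 1, 2]  (obs o_3=5)
backtrack: best end state = 1; path = [3, 0, 1, 1]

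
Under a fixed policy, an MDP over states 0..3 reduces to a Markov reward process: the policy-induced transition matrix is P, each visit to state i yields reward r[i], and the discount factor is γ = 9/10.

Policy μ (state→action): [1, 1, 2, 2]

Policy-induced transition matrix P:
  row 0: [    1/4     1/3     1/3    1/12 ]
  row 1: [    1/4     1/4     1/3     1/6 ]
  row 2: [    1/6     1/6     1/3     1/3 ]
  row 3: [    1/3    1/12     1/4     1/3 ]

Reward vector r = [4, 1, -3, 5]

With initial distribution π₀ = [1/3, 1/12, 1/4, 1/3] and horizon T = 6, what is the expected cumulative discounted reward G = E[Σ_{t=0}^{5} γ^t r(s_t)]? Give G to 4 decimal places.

G = 7.6508

t=0: π = [0.3333, 0.0833, 0.2500, 0.3333], E[r] = 2.3333, γ^t·E[r] = 2.333333, running G = 2.333333
t=1: π = [0.2569, 0.2014, 0.3056, 0.2361], E[r] = 1.4931, γ^t·E[r] = 1.343750, running G = 3.677083
t=2: π = [0.2442, 0.2066, 0.3137, 0.2355], E[r] = 1.4201, γ^t·E[r] = 1.150313, running G = 4.827396
t=3: π = [0.2435, 0.2050, 0.3137, 0.2378], E[r] = 1.4270, γ^t·E[r] = 1.040309, running G = 5.867704
t=4: π = [0.2437, 0.2045, 0.3135, 0.2383], E[r] = 1.4302, γ^t·E[r] = 0.938348, running G = 6.806052
t=5: π = [0.2437, 0.2045, 0.3135, 0.2383], E[r] = 1.4306, γ^t·E[r] = 0.844763, running G = 7.650815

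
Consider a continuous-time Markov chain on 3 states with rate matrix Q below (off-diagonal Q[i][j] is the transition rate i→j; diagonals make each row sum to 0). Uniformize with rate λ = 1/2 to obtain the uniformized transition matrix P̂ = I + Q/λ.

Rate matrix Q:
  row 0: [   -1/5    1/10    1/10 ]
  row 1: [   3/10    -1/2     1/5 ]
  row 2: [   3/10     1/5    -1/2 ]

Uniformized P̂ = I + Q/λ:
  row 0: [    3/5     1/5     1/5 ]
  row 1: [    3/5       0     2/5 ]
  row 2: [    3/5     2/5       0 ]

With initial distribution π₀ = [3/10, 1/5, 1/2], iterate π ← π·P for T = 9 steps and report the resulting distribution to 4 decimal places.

t=0: π = [0.3000, 0.2000, 0.5000]
t=1: π = [0.6000, 0.2600, 0.1400]
t=2: π = [0.6000, 0.1760, 0.2240]
t=3: π = [0.6000, 0.2096, 0.1904]
t=4: π = [0.6000, 0.1962, 0.2038]
t=5: π = [0.6000, 0.2015, 0.1985]
t=6: π = [0.6000, 0.1994, 0.2006]
t=7: π = [0.6000, 0.2002, 0.1998]
t=8: π = [0.6000, 0.1999, 0.2001]
t=9: π = [0.6000, 0.2000, 0.2000]

π = [0.6000, 0.2000, 0.2000]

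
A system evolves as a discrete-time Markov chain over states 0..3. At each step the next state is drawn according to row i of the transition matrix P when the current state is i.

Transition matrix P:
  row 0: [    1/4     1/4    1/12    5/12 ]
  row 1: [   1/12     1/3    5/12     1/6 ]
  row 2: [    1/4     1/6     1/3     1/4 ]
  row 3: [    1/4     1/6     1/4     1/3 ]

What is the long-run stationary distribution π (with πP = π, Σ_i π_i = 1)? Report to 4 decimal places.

π = [0.2131, 0.2213, 0.2742, 0.2914]

Balance equations π_j = Σ_i π_i·P[i][j]:
  π_0 = 1/4·π_0 + 1/12·π_1 + 1/4·π_2 + 1/4·π_3
  π_1 = 1/4·π_0 + 1/3·π_1 + 1/6·π_2 + 1/6·π_3
  π_2 = 1/12·π_0 + 5/12·π_1 + 1/3·π_2 + 1/4·π_3
  normalize: π_0 + π_1 + π_2 + π_3 = 1
Solving the linear system gives exactly π = [13/61, 27/122, 184/671, 391/1342].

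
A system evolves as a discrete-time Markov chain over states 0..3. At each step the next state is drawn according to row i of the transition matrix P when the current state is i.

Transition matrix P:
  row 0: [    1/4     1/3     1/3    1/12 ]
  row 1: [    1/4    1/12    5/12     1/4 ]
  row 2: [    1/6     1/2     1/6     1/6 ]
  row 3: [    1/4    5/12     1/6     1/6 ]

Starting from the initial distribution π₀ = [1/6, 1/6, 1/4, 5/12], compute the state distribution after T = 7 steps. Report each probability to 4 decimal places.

t=0: π = [0.1667, 0.1667, 0.2500, 0.4167]
t=1: π = [0.2292, 0.3681, 0.2361, 0.1667]
t=2: π = [0.2303, 0.2946, 0.2969, 0.1782]
t=3: π = [0.2253, 0.3240, 0.2787, 0.1720]
t=4: π = [0.2268, 0.3131, 0.2852, 0.1749]
t=5: π = [0.2262, 0.3172, 0.2827, 0.1739]
t=6: π = [0.2264, 0.3157, 0.2837, 0.1742]
t=7: π = [0.2264, 0.3162, 0.2833, 0.1741]

π = [0.2264, 0.3162, 0.2833, 0.1741]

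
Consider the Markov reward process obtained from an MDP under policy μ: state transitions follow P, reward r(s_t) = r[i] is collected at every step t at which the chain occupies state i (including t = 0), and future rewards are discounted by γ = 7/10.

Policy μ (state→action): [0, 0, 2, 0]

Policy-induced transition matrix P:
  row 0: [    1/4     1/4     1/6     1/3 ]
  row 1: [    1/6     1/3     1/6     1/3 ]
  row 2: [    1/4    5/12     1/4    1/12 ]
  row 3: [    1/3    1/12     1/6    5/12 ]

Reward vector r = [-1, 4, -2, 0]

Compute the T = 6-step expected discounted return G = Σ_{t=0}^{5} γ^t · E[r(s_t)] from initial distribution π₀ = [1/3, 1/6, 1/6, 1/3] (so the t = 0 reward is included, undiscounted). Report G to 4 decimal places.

G = 0.6844

t=0: π = [0.3333, 0.1667, 0.1667, 0.3333], E[r] = 0.0000, γ^t·E[r] = 0.000000, running G = 0.000000
t=1: π = [0.2639, 0.2361, 0.1806, 0.3194], E[r] = 0.3194, γ^t·E[r] = 0.223611, running G = 0.223611
t=2: π = [0.2569, 0.2465, 0.1817, 0.3148], E[r] = 0.3657, γ^t·E[r] = 0.179213, running G = 0.402824
t=3: π = [0.2557, 0.2484, 0.1818, 0.3141], E[r] = 0.3741, γ^t·E[r] = 0.128327, running G = 0.531151
t=4: π = [0.2555, 0.2486, 0.1818, 0.3141], E[r] = 0.3755, γ^t·E[r] = 0.090146, running G = 0.621297
t=5: π = [0.2555, 0.2487, 0.1818, 0.3141], E[r] = 0.3756, γ^t·E[r] = 0.063132, running G = 0.684429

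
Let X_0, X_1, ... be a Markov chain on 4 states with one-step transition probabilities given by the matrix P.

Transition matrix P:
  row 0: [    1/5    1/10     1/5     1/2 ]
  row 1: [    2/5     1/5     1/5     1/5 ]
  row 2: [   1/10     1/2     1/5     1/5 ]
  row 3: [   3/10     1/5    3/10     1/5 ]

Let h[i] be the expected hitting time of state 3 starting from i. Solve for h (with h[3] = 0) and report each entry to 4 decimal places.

First-step conditioning: h[3] = 0; for i ≠ 3, h[i] = 1 + Σ_k P[i][k]·h[k].
  h[0] = 1 + 1/5·h[0] + 1/10·h[1] + 1/5·h[2]
  h[1] = 1 + 2/5·h[0] + 1/5·h[1] + 1/5·h[2]
  h[2] = 1 + 1/10·h[0] + 1/2·h[1] + 1/5·h[2]
Solving the 3×3 linear system over states ≠ 3 gives exactly h = [50/19, 200/57, 215/57, 0] (h[3] = 0 is the target).

h = [2.6316, 3.5088, 3.7719, 0.0000]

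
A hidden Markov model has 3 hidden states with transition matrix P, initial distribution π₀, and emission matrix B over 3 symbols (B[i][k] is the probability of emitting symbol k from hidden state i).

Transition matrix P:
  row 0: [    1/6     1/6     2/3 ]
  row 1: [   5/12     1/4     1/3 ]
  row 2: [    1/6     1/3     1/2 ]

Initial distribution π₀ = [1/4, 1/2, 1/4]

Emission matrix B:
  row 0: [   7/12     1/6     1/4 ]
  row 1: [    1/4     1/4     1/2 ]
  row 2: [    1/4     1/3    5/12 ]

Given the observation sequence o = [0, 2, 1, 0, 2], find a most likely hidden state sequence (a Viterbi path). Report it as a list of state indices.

path = [0, 2, 1, 0, 2]

t=0: δ = [1.458e-01, 1.250e-01, 6.250e-02]  (obs o_0=0)
t=1: δ = [1.302e-02, 1.562e-02, 4.051e-02]  ψ = [1, 1, 0]  (obs o_1=2)
t=2: δ = [1.125e-03, 3.376e-03, 6.752e-03]  ψ = [2, 2, 2]  (obs o_2=1)
t=3: δ = [8.205e-04, 5.626e-04, 8.439e-04]  ψ = [1, 2, 2]  (obs o_3=0)
t=4: δ = [5.861e-05, 1.407e-04, 2.279e-04]  ψ = [1, 2, 0]  (obs o_4=2)
backtrack: best end state = 2; path = [0, 2, 1, 0, 2]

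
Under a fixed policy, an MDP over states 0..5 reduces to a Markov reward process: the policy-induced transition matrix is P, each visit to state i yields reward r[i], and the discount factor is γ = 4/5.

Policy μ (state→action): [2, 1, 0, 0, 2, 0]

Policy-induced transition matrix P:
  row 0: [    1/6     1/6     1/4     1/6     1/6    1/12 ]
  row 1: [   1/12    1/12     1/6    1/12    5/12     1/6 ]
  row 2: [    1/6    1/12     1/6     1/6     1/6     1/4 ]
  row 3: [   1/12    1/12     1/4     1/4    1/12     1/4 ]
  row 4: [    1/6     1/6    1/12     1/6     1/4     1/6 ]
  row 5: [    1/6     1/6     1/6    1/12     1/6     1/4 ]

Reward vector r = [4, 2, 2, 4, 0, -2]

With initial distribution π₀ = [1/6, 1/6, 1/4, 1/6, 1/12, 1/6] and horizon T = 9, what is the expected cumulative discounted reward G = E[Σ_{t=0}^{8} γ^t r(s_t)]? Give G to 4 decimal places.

t=0: π = [0.1667, 0.1667, 0.2500, 0.1667, 0.0833, 0.1667], E[r] = 1.8333, γ^t·E[r] = 1.833333, running G = 1.833333
t=1: π = [0.1389, 0.1181, 0.1875, 0.1528, 0.2014, 0.2014], E[r] = 1.3750, γ^t·E[r] = 1.100000, running G = 2.933333
t=2: π = [0.1441, 0.1285, 0.1742, 0.1528, 0.2002, 0.2002], E[r] = 1.3924, γ^t·E[r] = 0.891111, running G = 3.824444
t=3: π = [0.1432, 0.1287, 0.1747, 0.1520, 0.2027, 0.1986], E[r] = 1.3906, γ^t·E[r] = 0.712000, running G = 4.536444
t=4: π = [0.1433, 0.1287, 0.1744, 0.1521, 0.2031, 0.1985], E[r] = 1.3905, γ^t·E[r] = 0.569544, running G = 5.105988
t=5: π = [0.1433, 0.1287, 0.1744, 0.1521, 0.2031, 0.1985], E[r] = 1.3906, γ^t·E[r] = 0.455671, running G = 5.561659
t=6: π = [0.1433, 0.1287, 0.1744, 0.1521, 0.2031, 0.1985], E[r] = 1.3906, γ^t·E[r] = 0.364536, running G = 5.926195
t=7: π = [0.1433, 0.1287, 0.1744, 0.1521, 0.2031, 0.1985], E[r] = 1.3906, γ^t·E[r] = 0.291629, running G = 6.217823
t=8: π = [0.1433, 0.1287, 0.1744, 0.1521, 0.2031, 0.1985], E[r] = 1.3906, γ^t·E[r] = 0.233303, running G = 6.451126

G = 6.4511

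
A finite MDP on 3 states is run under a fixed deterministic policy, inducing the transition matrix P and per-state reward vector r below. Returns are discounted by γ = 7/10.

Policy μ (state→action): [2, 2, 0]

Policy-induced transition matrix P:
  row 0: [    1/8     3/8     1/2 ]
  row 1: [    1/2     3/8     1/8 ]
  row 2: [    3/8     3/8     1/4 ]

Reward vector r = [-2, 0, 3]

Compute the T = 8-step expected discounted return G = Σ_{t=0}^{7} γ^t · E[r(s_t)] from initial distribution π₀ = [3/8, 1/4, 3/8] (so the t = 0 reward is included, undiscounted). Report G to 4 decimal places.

G = 0.8509

t=0: π = [0.3750, 0.2500, 0.3750], E[r] = 0.3750, γ^t·E[r] = 0.375000, running G = 0.375000
t=1: π = [0.3125, 0.3750, 0.3125], E[r] = 0.3125, γ^t·E[r] = 0.218750, running G = 0.593750
t=2: π = [0.3438, 0.3750, 0.2813], E[r] = 0.1563, γ^t·E[r] = 0.076563, running G = 0.670313
t=3: π = [0.3359, 0.3750, 0.2891], E[r] = 0.1953, γ^t·E[r] = 0.066992, running G = 0.737305
t=4: π = [0.3379, 0.3750, 0.2871], E[r] = 0.1855, γ^t·E[r] = 0.044550, running G = 0.781854
t=5: π = [0.3374, 0.3750, 0.2876], E[r] = 0.1880, γ^t·E[r] = 0.031595, running G = 0.813450
t=6: π = [0.3375, 0.3750, 0.2875], E[r] = 0.1874, γ^t·E[r] = 0.022045, running G = 0.835495
t=7: π = [0.3375, 0.3750, 0.2875], E[r] = 0.1875, γ^t·E[r] = 0.015444, running G = 0.850938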